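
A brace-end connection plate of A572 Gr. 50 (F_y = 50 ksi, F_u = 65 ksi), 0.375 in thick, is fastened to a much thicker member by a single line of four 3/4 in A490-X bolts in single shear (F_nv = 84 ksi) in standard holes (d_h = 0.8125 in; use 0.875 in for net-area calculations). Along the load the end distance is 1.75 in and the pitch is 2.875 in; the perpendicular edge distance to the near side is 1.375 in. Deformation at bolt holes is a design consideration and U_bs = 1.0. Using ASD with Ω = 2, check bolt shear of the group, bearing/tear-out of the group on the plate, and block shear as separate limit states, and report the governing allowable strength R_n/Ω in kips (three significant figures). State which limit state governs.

Bolt shear: A_b = π·0.75²/4 = 0.4418 in²; R_n = 84 × 0.4418 × 4 × 1 = 148.4 kips → 148.4 / 2 = 74.2 kips.
Bearing: edge l_c = 1.344, r_n = 39.3 kips; interior l_c = 2.062, r_n = 43.87 kips; R_n = 39.3 + 3·43.87 = 170.9 kips → 85.5 kips.
Block shear: A_gv = 3.891, A_nv = 2.742, A_nt = 0.3516 in²; R_n = min(0.6F_uA_nv, 0.6F_yA_gv) + U_bs·F_u·A_nt = 129.8 kips → 64.9 kips.
Block shear governs: 64.9 kips.

64.9 kips (block shear governs)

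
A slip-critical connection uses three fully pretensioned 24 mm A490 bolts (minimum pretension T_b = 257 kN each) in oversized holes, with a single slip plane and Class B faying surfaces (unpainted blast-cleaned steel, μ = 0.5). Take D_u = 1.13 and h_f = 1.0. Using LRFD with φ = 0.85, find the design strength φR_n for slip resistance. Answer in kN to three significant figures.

370 kN

R_n = μ · D_u · h_f · T_b · n_s · n_b = 0.5 × 1.13 × 1.0 × 257 × 1 × 3 = 435.6 kN.
Design strength φR_n = 0.85 × 435.6 = 370 kN.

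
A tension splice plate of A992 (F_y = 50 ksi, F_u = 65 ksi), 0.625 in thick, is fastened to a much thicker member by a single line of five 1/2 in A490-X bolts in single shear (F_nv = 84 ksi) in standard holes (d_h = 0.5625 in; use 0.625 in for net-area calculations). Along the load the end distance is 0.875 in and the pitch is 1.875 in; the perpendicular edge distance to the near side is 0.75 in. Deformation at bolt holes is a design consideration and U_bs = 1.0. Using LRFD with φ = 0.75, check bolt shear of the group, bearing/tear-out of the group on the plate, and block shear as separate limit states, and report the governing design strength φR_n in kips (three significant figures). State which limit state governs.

61.9 kips (bolt shear governs)

Bolt shear: A_b = π·0.5²/4 = 0.1963 in²; R_n = 84 × 0.1963 × 5 × 1 = 82.47 kips → 0.75 × 82.47 = 61.9 kips.
Bearing: edge l_c = 0.5938, r_n = 28.95 kips; interior l_c = 1.312, r_n = 48.75 kips; R_n = 28.95 + 4·48.75 = 223.9 kips → 168 kips.
Block shear: A_gv = 5.234, A_nv = 3.477, A_nt = 0.2734 in²; R_n = min(0.6F_uA_nv, 0.6F_yA_gv) + U_bs·F_u·A_nt = 153.4 kips → 115 kips.
Bolt shear governs: 61.9 kips.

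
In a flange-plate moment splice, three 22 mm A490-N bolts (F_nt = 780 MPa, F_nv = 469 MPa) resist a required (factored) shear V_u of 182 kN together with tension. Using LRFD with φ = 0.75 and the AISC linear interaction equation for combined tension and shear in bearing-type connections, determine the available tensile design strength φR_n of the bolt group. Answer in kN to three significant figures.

A_b = π·22²/4 = 380.1 mm²; f_rv = 182 × 1000 / (3 × 380.1) = 159.6 MPa.
F'_nt = 1.3 F_nt − (F_nt / φF_nv) f_rv = 1.3·780 − (780/(0.75·469))·159.6 = 660.1 MPa, capped at F_nt → F'_nt = 660.1 MPa.
R_n = F'_nt · A_b · n = 660.1 × 380.1 × 3 / 1000 = 752.8 kN.
Design strength φR_n = 0.75 × 752.8 = 565 kN.

565 kN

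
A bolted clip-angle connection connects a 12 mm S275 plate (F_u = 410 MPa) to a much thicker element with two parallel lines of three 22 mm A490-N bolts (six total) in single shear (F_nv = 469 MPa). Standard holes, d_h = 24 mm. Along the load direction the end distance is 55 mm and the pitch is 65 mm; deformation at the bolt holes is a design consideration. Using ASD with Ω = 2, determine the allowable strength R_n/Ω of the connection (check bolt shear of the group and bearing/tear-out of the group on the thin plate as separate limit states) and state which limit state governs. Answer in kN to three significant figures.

535 kN (bolt shear governs)

Bolt shear: A_b = π·22²/4 = 380.1 mm²; R_n = 469 × 380.1 × 6 × 1 / 1000 = 1070 kN → 1070 / 2 = 535 kN.
Bearing (1.2 l_c t F_u ≤ 2.4 d t F_u): upper limit = 2.4·22·12·410 / 1000 = 259.8 kN.
  Edge l_c = 55 − 24/2 = 43 → r_n = 253.9 kN; interior l_c = 65 − 24 = 41 → r_n = 242.1 kN.
  R_n,bearing = 2·253.9 + 4·242.1 = 1476 kN → 1476 / 2 = 738 kN.
Bolt shear governs: 535 kN.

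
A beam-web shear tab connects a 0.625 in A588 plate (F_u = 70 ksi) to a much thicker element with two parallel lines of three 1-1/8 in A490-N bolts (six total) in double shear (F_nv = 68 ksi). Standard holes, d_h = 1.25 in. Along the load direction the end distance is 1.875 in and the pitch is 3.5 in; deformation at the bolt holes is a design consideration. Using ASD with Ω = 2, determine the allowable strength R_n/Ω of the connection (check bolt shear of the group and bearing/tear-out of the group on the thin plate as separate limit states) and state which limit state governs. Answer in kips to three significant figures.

Bolt shear: A_b = π·1.125²/4 = 0.994 in²; R_n = 68 × 0.994 × 6 × 2 = 811.1 kips → 811.1 / 2 = 406 kips.
Bearing (1.2 l_c t F_u ≤ 2.4 d t F_u): upper limit = 2.4·1.125·0.625·70 = 118.1 kips.
  Edge l_c = 1.875 − 1.25/2 = 1.25 → r_n = 65.62 kips; interior l_c = 3.5 − 1.25 = 2.25 → r_n = 118.1 kips.
  R_n,bearing = 2·65.62 + 4·118.1 = 603.8 kips → 603.8 / 2 = 302 kips.
Bearing governs: 302 kips.

302 kips (bearing governs)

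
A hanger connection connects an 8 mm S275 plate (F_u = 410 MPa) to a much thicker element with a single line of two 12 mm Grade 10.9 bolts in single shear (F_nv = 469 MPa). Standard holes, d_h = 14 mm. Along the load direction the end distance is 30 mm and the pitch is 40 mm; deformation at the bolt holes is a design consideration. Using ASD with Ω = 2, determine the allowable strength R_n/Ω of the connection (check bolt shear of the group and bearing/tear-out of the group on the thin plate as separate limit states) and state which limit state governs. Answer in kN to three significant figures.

53 kN (bolt shear governs)

Bolt shear: A_b = π·12²/4 = 113.1 mm²; R_n = 469 × 113.1 × 2 × 1 / 1000 = 106.1 kN → 106.1 / 2 = 53 kN.
Bearing (1.2 l_c t F_u ≤ 2.4 d t F_u): upper limit = 2.4·12·8·410 / 1000 = 94.46 kN.
  Edge l_c = 30 − 14/2 = 23 → r_n = 90.53 kN; interior l_c = 40 − 14 = 26 → r_n = 94.46 kN.
  R_n,bearing = 1·90.53 + 1·94.46 = 185 kN → 185 / 2 = 92.5 kN.
Bolt shear governs: 53 kN.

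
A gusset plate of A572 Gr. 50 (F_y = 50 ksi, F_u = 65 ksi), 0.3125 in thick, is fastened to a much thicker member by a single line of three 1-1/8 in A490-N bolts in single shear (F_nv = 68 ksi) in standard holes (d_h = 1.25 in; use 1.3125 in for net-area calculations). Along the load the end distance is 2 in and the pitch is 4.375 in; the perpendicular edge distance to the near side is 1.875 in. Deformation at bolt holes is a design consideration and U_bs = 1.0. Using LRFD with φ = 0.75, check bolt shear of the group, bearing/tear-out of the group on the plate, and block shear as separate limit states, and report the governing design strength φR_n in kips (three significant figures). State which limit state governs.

86.8 kips (block shear governs)

Bolt shear: A_b = π·1.125²/4 = 0.994 in²; R_n = 68 × 0.994 × 3 × 1 = 202.8 kips → 0.75 × 202.8 = 152 kips.
Bearing: edge l_c = 1.375, r_n = 33.52 kips; interior l_c = 3.125, r_n = 54.84 kips; R_n = 33.52 + 2·54.84 = 143.2 kips → 107 kips.
Block shear: A_gv = 3.359, A_nv = 2.334, A_nt = 0.3809 in²; R_n = min(0.6F_uA_nv, 0.6F_yA_gv) + U_bs·F_u·A_nt = 115.8 kips → 86.8 kips.
Block shear governs: 86.8 kips.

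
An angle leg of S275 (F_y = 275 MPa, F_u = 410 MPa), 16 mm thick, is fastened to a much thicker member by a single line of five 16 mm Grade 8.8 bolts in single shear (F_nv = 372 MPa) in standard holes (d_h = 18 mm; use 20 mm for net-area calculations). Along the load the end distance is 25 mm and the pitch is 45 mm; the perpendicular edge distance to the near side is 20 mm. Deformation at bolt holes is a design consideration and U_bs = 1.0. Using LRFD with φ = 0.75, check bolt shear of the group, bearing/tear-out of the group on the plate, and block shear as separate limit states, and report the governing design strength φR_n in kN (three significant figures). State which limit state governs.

Bolt shear: A_b = π·16²/4 = 201.1 mm²; R_n = 372 × 201.1 × 5 × 1 / 1000 = 374 kN → 0.75 × 374 = 280 kN.
Bearing: edge l_c = 16, r_n = 126 kN; interior l_c = 27, r_n = 212.5 kN; R_n = 126 + 4·212.5 = 976.1 kN → 732 kN.
Block shear: A_gv = 3280, A_nv = 1840, A_nt = 160 mm²; R_n = min(0.6F_uA_nv, 0.6F_yA_gv) + U_bs·F_u·A_nt = 518.2 kN → 389 kN.
Bolt shear governs: 280 kN.

280 kN (bolt shear governs)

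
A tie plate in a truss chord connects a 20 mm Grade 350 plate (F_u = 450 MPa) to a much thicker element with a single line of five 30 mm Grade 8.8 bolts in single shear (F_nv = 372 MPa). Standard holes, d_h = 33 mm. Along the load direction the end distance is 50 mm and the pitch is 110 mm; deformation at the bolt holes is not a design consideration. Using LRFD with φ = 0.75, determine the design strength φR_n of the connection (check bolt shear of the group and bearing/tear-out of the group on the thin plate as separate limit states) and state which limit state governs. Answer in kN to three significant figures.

Bolt shear: A_b = π·30²/4 = 706.9 mm²; R_n = 372 × 706.9 × 5 × 1 / 1000 = 1315 kN → 0.75 × 1315 = 986 kN.
Bearing (1.5 l_c t F_u ≤ 3.0 d t F_u): upper limit = 3.0·30·20·450 / 1000 = 810 kN.
  Edge l_c = 50 − 33/2 = 33.5 → r_n = 452.2 kN; interior l_c = 110 − 33 = 77 → r_n = 810 kN.
  R_n,bearing = 1·452.2 + 4·810 = 3692 kN → 0.75 × 3692 = 2770 kN.
Bolt shear governs: 986 kN.

986 kN (bolt shear governs)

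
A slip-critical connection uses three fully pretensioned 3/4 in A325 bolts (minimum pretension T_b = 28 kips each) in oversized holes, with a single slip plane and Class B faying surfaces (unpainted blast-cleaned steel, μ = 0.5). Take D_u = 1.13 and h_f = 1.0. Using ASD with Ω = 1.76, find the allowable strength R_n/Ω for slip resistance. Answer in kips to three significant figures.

27 kips

R_n = μ · D_u · h_f · T_b · n_s · n_b = 0.5 × 1.13 × 1.0 × 28 × 1 × 3 = 47.46 kips.
Allowable strength R_n/Ω = 47.46 / 1.76 = 27 kips.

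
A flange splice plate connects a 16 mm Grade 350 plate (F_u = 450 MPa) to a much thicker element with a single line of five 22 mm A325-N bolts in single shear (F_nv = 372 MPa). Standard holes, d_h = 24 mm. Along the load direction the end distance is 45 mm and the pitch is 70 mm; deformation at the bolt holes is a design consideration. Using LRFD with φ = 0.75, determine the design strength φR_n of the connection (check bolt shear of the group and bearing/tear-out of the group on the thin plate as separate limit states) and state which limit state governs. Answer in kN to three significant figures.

Bolt shear: A_b = π·22²/4 = 380.1 mm²; R_n = 372 × 380.1 × 5 × 1 / 1000 = 707 kN → 0.75 × 707 = 530 kN.
Bearing (1.2 l_c t F_u ≤ 2.4 d t F_u): upper limit = 2.4·22·16·450 / 1000 = 380.2 kN.
  Edge l_c = 45 − 24/2 = 33 → r_n = 285.1 kN; interior l_c = 70 − 24 = 46 → r_n = 380.2 kN.
  R_n,bearing = 1·285.1 + 4·380.2 = 1806 kN → 0.75 × 1806 = 1350 kN.
Bolt shear governs: 530 kN.

530 kN (bolt shear governs)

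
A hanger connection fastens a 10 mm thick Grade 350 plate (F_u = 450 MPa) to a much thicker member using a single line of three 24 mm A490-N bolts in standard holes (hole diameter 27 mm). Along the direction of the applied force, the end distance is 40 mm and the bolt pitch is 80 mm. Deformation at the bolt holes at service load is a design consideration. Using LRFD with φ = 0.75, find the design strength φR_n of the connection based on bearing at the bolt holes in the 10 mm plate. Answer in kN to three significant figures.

496 kN

Per bolt r_n = 1.2 l_c t F_u ≤ 2.4 d t F_u; upper limit = 2.4 × 24 × 10 × 450 / 1000 = 259.2 kN.
Edge bolt: l_c = 40 − 27/2 = 26.5 mm → 1.2 × 26.5 × 10 × 450 / 1000 = 143.1 → r_n = 143.1 kN.
Interior bolts: l_c = 80 − 27 = 53 mm → 1.2 × 53 × 10 × 450 / 1000 = 286.2 → r_n = 259.2 kN.
R_n = 1 × 143.1 + 2 × 259.2 = 661.5 kN.
Design strength φR_n = 0.75 × 661.5 = 496 kN.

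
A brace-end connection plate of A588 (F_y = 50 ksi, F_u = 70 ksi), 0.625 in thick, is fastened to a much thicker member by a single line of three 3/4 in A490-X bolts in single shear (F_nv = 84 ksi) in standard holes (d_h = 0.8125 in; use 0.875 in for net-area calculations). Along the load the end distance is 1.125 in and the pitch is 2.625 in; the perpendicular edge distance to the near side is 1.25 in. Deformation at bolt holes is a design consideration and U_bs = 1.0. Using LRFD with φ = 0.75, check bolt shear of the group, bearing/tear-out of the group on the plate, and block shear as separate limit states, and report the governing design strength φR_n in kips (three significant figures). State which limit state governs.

83.5 kips (bolt shear governs)

Bolt shear: A_b = π·0.75²/4 = 0.4418 in²; R_n = 84 × 0.4418 × 3 × 1 = 111.3 kips → 0.75 × 111.3 = 83.5 kips.
Bearing: edge l_c = 0.7188, r_n = 37.73 kips; interior l_c = 1.812, r_n = 78.75 kips; R_n = 37.73 + 2·78.75 = 195.2 kips → 146 kips.
Block shear: A_gv = 3.984, A_nv = 2.617, A_nt = 0.5078 in²; R_n = min(0.6F_uA_nv, 0.6F_yA_gv) + U_bs·F_u·A_nt = 145.5 kips → 109 kips.
Bolt shear governs: 83.5 kips.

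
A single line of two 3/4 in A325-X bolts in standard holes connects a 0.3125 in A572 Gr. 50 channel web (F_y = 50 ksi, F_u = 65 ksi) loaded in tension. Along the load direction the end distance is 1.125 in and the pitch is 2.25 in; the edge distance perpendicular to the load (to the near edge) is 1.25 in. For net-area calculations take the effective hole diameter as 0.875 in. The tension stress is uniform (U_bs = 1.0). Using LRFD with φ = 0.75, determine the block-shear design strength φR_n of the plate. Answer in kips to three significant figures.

Shear plane L_v = 1.125 + 1·2.25 = 3.375 in; A_gv = 3.375 × 0.3125 = 1.055 in².
A_nv = (3.375 − 1.5·0.875) × 0.3125 = 0.6445 in².
A_nt = (1.25 − 0.5·0.875) × 0.3125 = 0.2539 in².
0.6 F_u A_nv = 25.14 kips; 0.6 F_y A_gv = 31.64 kips → shear rupture governs the shear term.
R_n = 25.14 + 1.0 × 65 × 0.2539 = 41.64 kips.
Design strength φR_n = 0.75 × 41.64 = 31.2 kips.

31.2 kips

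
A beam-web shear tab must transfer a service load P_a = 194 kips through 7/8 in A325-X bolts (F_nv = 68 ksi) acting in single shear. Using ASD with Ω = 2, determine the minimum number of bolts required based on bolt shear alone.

10 bolts

A_b = π·0.875²/4 = 0.6013 in².
Per-bolt allowable strength R_n/Ω = 68 × 0.6013 × 1 / 2 = 20.44 kips.
n ≥ 194 / 20.44 = 9.489 → use 10 bolts.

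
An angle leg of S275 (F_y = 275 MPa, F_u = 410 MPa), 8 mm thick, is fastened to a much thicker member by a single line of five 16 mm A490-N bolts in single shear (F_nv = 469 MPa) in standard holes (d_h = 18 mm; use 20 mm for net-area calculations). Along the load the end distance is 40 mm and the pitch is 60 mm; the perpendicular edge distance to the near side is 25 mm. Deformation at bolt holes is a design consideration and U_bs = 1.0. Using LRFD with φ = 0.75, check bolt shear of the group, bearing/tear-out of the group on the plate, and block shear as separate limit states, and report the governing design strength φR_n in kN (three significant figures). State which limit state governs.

Bolt shear: A_b = π·16²/4 = 201.1 mm²; R_n = 469 × 201.1 × 5 × 1 / 1000 = 471.5 kN → 0.75 × 471.5 = 354 kN.
Bearing: edge l_c = 31, r_n = 122 kN; interior l_c = 42, r_n = 126 kN; R_n = 122 + 4·126 = 625.8 kN → 469 kN.
Block shear: A_gv = 2240, A_nv = 1520, A_nt = 120 mm²; R_n = min(0.6F_uA_nv, 0.6F_yA_gv) + U_bs·F_u·A_nt = 418.8 kN → 314 kN.
Block shear governs: 314 kN.

314 kN (block shear governs)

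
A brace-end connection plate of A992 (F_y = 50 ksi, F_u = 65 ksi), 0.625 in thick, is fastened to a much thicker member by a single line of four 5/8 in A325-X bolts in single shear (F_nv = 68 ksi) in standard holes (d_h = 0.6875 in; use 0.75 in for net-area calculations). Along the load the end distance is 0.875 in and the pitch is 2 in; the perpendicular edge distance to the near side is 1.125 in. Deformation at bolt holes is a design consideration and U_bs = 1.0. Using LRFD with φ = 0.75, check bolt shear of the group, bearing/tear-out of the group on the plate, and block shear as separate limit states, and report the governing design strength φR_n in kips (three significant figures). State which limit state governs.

Bolt shear: A_b = π·0.625²/4 = 0.3068 in²; R_n = 68 × 0.3068 × 4 × 1 = 83.45 kips → 0.75 × 83.45 = 62.6 kips.
Bearing: edge l_c = 0.5312, r_n = 25.9 kips; interior l_c = 1.312, r_n = 60.94 kips; R_n = 25.9 + 3·60.94 = 208.7 kips → 157 kips.
Block shear: A_gv = 4.297, A_nv = 2.656, A_nt = 0.4688 in²; R_n = min(0.6F_uA_nv, 0.6F_yA_gv) + U_bs·F_u·A_nt = 134.1 kips → 101 kips.
Bolt shear governs: 62.6 kips.

62.6 kips (bolt shear governs)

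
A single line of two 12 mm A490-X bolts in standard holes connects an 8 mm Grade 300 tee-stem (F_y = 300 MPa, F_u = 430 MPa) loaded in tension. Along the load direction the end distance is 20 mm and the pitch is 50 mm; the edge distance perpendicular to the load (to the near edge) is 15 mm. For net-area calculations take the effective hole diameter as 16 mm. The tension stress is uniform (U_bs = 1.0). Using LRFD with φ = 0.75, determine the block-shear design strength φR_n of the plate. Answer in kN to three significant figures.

Shear plane L_v = 20 + 1·50 = 70 mm; A_gv = 70 × 8 = 560 mm².
A_nv = (70 − 1.5·16) × 8 = 368 mm².
A_nt = (15 − 0.5·16) × 8 = 56 mm².
0.6 F_u A_nv = 94.94 kN; 0.6 F_y A_gv = 100.8 kN → shear rupture governs the shear term.
R_n = 94.94 + 1.0 × 430 × 56 / 1000 = 119 kN.
Design strength φR_n = 0.75 × 119 = 89.3 kN.

89.3 kN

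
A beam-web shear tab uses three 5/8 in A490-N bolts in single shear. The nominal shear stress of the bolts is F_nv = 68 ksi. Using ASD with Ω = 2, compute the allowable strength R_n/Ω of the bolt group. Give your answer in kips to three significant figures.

31.3 kips

A_b = π × 0.625² / 4 = 0.3068 in².
R_n = F_nv · A_b · n · n_s = 68 × 0.3068 × 3 × 1 = 62.59 kips.
Allowable strength R_n/Ω = 62.59 / 2 = 31.3 kips.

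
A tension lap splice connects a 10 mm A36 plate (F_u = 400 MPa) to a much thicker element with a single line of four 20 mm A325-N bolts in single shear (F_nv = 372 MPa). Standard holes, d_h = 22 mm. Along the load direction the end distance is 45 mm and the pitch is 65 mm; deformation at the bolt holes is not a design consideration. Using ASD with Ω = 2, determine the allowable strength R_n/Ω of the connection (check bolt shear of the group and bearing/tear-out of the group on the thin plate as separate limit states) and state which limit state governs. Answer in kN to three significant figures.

234 kN (bolt shear governs)

Bolt shear: A_b = π·20²/4 = 314.2 mm²; R_n = 372 × 314.2 × 4 × 1 / 1000 = 467.5 kN → 467.5 / 2 = 234 kN.
Bearing (1.5 l_c t F_u ≤ 3.0 d t F_u): upper limit = 3.0·20·10·400 / 1000 = 240 kN.
  Edge l_c = 45 − 22/2 = 34 → r_n = 204 kN; interior l_c = 65 − 22 = 43 → r_n = 240 kN.
  R_n,bearing = 1·204 + 3·240 = 924 kN → 924 / 2 = 462 kN.
Bolt shear governs: 234 kN.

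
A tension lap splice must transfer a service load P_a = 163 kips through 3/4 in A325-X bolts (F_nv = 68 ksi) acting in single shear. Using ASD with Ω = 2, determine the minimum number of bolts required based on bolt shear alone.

A_b = π·0.75²/4 = 0.4418 in².
Per-bolt allowable strength R_n/Ω = 68 × 0.4418 × 1 / 2 = 15.02 kips.
n ≥ 163 / 15.02 = 10.85 → use 11 bolts.

11 bolts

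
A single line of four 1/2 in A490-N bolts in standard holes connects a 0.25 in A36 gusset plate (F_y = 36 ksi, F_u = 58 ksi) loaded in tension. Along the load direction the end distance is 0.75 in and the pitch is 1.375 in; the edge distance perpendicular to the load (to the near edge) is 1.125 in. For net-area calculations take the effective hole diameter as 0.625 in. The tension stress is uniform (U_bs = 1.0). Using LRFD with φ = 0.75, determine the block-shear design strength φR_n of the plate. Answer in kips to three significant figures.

26.4 kips

Shear plane L_v = 0.75 + 3·1.375 = 4.875 in; A_gv = 4.875 × 0.25 = 1.219 in².
A_nv = (4.875 − 3.5·0.625) × 0.25 = 0.6719 in².
A_nt = (1.125 − 0.5·0.625) × 0.25 = 0.2031 in².
0.6 F_u A_nv = 23.38 kips; 0.6 F_y A_gv = 26.32 kips → shear rupture governs the shear term.
R_n = 23.38 + 1.0 × 58 × 0.2031 = 35.16 kips.
Design strength φR_n = 0.75 × 35.16 = 26.4 kips.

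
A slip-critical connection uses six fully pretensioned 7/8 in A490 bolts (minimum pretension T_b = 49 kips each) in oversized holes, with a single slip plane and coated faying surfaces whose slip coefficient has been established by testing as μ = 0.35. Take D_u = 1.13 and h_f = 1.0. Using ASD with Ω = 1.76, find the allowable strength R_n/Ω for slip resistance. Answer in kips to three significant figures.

R_n = μ · D_u · h_f · T_b · n_s · n_b = 0.35 × 1.13 × 1.0 × 49 × 1 × 6 = 116.3 kips.
Allowable strength R_n/Ω = 116.3 / 1.76 = 66.1 kips.

66.1 kips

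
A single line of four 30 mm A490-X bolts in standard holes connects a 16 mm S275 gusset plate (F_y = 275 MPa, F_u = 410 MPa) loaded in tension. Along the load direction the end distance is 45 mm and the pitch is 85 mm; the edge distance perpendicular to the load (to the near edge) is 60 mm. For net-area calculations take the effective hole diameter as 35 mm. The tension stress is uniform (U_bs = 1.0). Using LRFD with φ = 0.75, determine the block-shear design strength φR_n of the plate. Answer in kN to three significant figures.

Shear plane L_v = 45 + 3·85 = 300 mm; A_gv = 300 × 16 = 4800 mm².
A_nv = (300 − 3.5·35) × 16 = 2840 mm².
A_nt = (60 − 0.5·35) × 16 = 680 mm².
0.6 F_u A_nv = 698.6 kN; 0.6 F_y A_gv = 792 kN → shear rupture governs the shear term.
R_n = 698.6 + 1.0 × 410 × 680 / 1000 = 977.4 kN.
Design strength φR_n = 0.75 × 977.4 = 733 kN.

733 kN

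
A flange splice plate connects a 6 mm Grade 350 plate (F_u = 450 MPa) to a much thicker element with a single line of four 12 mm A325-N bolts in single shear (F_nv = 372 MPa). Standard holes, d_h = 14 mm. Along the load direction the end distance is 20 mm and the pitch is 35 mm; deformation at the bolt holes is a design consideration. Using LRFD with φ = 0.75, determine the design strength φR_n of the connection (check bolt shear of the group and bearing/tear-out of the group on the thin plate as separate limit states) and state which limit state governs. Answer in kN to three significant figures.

Bolt shear: A_b = π·12²/4 = 113.1 mm²; R_n = 372 × 113.1 × 4 × 1 / 1000 = 168.3 kN → 0.75 × 168.3 = 126 kN.
Bearing (1.2 l_c t F_u ≤ 2.4 d t F_u): upper limit = 2.4·12·6·450 / 1000 = 77.76 kN.
  Edge l_c = 20 − 14/2 = 13 → r_n = 42.12 kN; interior l_c = 35 − 14 = 21 → r_n = 68.04 kN.
  R_n,bearing = 1·42.12 + 3·68.04 = 246.2 kN → 0.75 × 246.2 = 185 kN.
Bolt shear governs: 126 kN.

126 kN (bolt shear governs)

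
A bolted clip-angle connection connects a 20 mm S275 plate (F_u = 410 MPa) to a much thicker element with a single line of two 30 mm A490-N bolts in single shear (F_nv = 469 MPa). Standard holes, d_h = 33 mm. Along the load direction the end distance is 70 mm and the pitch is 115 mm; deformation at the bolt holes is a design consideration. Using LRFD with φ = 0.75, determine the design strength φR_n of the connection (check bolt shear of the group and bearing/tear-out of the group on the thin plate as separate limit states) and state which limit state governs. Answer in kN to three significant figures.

Bolt shear: A_b = π·30²/4 = 706.9 mm²; R_n = 469 × 706.9 × 2 × 1 / 1000 = 663 kN → 0.75 × 663 = 497 kN.
Bearing (1.2 l_c t F_u ≤ 2.4 d t F_u): upper limit = 2.4·30·20·410 / 1000 = 590.4 kN.
  Edge l_c = 70 − 33/2 = 53.5 → r_n = 526.4 kN; interior l_c = 115 − 33 = 82 → r_n = 590.4 kN.
  R_n,bearing = 1·526.4 + 1·590.4 = 1117 kN → 0.75 × 1117 = 838 kN.
Bolt shear governs: 497 kN.

497 kN (bolt shear governs)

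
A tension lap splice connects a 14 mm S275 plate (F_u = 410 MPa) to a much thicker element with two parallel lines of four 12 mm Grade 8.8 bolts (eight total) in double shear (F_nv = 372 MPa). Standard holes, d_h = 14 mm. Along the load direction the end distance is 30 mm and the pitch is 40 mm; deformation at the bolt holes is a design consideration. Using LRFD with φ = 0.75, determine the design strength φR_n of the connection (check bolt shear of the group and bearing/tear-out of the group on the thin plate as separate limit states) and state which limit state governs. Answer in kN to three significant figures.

505 kN (bolt shear governs)

Bolt shear: A_b = π·12²/4 = 113.1 mm²; R_n = 372 × 113.1 × 8 × 2 / 1000 = 673.2 kN → 0.75 × 673.2 = 505 kN.
Bearing (1.2 l_c t F_u ≤ 2.4 d t F_u): upper limit = 2.4·12·14·410 / 1000 = 165.3 kN.
  Edge l_c = 30 − 14/2 = 23 → r_n = 158.4 kN; interior l_c = 40 − 14 = 26 → r_n = 165.3 kN.
  R_n,bearing = 2·158.4 + 6·165.3 = 1309 kN → 0.75 × 1309 = 982 kN.
Bolt shear governs: 505 kN.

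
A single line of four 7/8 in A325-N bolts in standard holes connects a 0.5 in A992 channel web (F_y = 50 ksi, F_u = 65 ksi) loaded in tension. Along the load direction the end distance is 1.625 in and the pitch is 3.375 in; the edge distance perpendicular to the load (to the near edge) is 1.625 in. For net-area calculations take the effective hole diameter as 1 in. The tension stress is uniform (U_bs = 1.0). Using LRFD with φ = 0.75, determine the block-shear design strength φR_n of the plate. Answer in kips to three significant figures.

148 kips

Shear plane L_v = 1.625 + 3·3.375 = 11.75 in; A_gv = 11.75 × 0.5 = 5.875 in².
A_nv = (11.75 − 3.5·1) × 0.5 = 4.125 in².
A_nt = (1.625 − 0.5·1) × 0.5 = 0.5625 in².
0.6 F_u A_nv = 160.9 kips; 0.6 F_y A_gv = 176.2 kips → shear rupture governs the shear term.
R_n = 160.9 + 1.0 × 65 × 0.5625 = 197.4 kips.
Design strength φR_n = 0.75 × 197.4 = 148 kips.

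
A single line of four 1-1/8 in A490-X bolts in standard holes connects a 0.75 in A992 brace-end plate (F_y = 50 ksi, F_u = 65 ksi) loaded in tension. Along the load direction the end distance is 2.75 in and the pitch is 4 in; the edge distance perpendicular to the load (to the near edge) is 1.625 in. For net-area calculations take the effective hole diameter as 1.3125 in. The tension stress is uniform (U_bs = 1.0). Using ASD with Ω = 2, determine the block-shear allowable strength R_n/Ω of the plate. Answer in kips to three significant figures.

172 kips

Shear plane L_v = 2.75 + 3·4 = 14.75 in; A_gv = 14.75 × 0.75 = 11.06 in².
A_nv = (14.75 − 3.5·1.3125) × 0.75 = 7.617 in².
A_nt = (1.625 − 0.5·1.3125) × 0.75 = 0.7266 in².
0.6 F_u A_nv = 297.1 kips; 0.6 F_y A_gv = 331.9 kips → shear rupture governs the shear term.
R_n = 297.1 + 1.0 × 65 × 0.7266 = 344.3 kips.
Allowable strength R_n/Ω = 344.3 / 2 = 172 kips.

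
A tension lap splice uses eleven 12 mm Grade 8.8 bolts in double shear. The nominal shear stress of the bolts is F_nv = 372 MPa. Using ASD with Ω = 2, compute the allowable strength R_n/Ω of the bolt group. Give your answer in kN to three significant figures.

463 kN

A_b = π × 12² / 4 = 113.1 mm².
R_n = F_nv · A_b · n · n_s = 372 × 113.1 × 11 × 2 / 1000 = 925.6 kN.
Allowable strength R_n/Ω = 925.6 / 2 = 463 kN.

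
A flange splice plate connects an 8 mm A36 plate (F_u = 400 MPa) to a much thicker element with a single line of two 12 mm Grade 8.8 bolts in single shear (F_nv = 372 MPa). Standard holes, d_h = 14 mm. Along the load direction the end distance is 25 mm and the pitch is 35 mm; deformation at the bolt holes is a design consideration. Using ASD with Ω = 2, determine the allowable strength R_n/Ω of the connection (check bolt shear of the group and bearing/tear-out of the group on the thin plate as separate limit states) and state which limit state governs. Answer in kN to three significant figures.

Bolt shear: A_b = π·12²/4 = 113.1 mm²; R_n = 372 × 113.1 × 2 × 1 / 1000 = 84.14 kN → 84.14 / 2 = 42.1 kN.
Bearing (1.2 l_c t F_u ≤ 2.4 d t F_u): upper limit = 2.4·12·8·400 / 1000 = 92.16 kN.
  Edge l_c = 25 − 14/2 = 18 → r_n = 69.12 kN; interior l_c = 35 − 14 = 21 → r_n = 80.64 kN.
  R_n,bearing = 1·69.12 + 1·80.64 = 149.8 kN → 149.8 / 2 = 74.9 kN.
Bolt shear governs: 42.1 kN.

42.1 kN (bolt shear governs)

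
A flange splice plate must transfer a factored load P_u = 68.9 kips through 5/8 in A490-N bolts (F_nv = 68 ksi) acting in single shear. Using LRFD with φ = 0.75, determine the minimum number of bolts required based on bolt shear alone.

5 bolts

A_b = π·0.625²/4 = 0.3068 in².
Per-bolt design strength φR_n = 0.75 × 68 × 0.3068 × 1 = 15.65 kips.
n ≥ 68.9 / 15.65 = 4.404 → use 5 bolts.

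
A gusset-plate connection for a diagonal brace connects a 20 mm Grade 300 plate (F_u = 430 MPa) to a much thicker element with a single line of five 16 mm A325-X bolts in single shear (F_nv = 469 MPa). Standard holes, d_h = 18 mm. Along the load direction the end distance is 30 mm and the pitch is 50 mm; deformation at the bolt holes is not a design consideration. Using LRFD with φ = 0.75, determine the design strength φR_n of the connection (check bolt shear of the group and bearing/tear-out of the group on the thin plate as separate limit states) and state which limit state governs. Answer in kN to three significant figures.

Bolt shear: A_b = π·16²/4 = 201.1 mm²; R_n = 469 × 201.1 × 5 × 1 / 1000 = 471.5 kN → 0.75 × 471.5 = 354 kN.
Bearing (1.5 l_c t F_u ≤ 3.0 d t F_u): upper limit = 3.0·16·20·430 / 1000 = 412.8 kN.
  Edge l_c = 30 − 18/2 = 21 → r_n = 270.9 kN; interior l_c = 50 − 18 = 32 → r_n = 412.8 kN.
  R_n,bearing = 1·270.9 + 4·412.8 = 1922 kN → 0.75 × 1922 = 1440 kN.
Bolt shear governs: 354 kN.

354 kN (bolt shear governs)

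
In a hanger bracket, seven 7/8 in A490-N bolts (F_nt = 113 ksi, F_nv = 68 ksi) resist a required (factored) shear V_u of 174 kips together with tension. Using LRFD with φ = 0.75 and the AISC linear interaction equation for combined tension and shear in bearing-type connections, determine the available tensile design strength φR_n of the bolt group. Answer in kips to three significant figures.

A_b = π·0.875²/4 = 0.6013 in²; f_rv = 174 / (7 × 0.6013) = 41.34 ksi.
F'_nt = 1.3 F_nt − (F_nt / φF_nv) f_rv = 1.3·113 − (113/(0.75·68))·41.34 = 55.31 ksi, capped at F_nt → F'_nt = 55.31 ksi.
R_n = F'_nt · A_b · n = 55.31 × 0.6013 × 7 = 232.8 kips.
Design strength φR_n = 0.75 × 232.8 = 175 kips.

175 kips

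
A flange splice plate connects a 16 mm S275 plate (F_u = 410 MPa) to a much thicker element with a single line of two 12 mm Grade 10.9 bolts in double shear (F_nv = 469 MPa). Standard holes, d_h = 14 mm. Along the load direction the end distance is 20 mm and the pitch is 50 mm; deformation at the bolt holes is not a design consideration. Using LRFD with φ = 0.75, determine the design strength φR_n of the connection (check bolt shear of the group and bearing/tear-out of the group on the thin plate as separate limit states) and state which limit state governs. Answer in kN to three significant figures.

159 kN (bolt shear governs)

Bolt shear: A_b = π·12²/4 = 113.1 mm²; R_n = 469 × 113.1 × 2 × 2 / 1000 = 212.2 kN → 0.75 × 212.2 = 159 kN.
Bearing (1.5 l_c t F_u ≤ 3.0 d t F_u): upper limit = 3.0·12·16·410 / 1000 = 236.2 kN.
  Edge l_c = 20 − 14/2 = 13 → r_n = 127.9 kN; interior l_c = 50 − 14 = 36 → r_n = 236.2 kN.
  R_n,bearing = 1·127.9 + 1·236.2 = 364.1 kN → 0.75 × 364.1 = 273 kN.
Bolt shear governs: 159 kN.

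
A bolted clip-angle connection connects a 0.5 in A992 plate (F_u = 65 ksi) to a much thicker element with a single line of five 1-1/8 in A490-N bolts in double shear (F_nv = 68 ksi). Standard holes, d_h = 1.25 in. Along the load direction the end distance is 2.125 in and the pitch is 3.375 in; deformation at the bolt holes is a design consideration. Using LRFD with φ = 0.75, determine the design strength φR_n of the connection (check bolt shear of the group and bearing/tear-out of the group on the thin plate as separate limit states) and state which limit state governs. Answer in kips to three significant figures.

292 kips (bearing governs)

Bolt shear: A_b = π·1.125²/4 = 0.994 in²; R_n = 68 × 0.994 × 5 × 2 = 675.9 kips → 0.75 × 675.9 = 507 kips.
Bearing (1.2 l_c t F_u ≤ 2.4 d t F_u): upper limit = 2.4·1.125·0.5·65 = 87.75 kips.
  Edge l_c = 2.125 − 1.25/2 = 1.5 → r_n = 58.5 kips; interior l_c = 3.375 − 1.25 = 2.125 → r_n = 82.88 kips.
  R_n,bearing = 1·58.5 + 4·82.88 = 390 kips → 0.75 × 390 = 292 kips.
Bearing governs: 292 kips.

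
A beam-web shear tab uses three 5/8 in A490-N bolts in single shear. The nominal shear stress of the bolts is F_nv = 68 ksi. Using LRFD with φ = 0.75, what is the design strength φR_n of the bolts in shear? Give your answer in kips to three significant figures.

A_b = π × 0.625² / 4 = 0.3068 in².
R_n = F_nv · A_b · n · n_s = 68 × 0.3068 × 3 × 1 = 62.59 kips.
Design strength φR_n = 0.75 × 62.59 = 46.9 kips.

46.9 kips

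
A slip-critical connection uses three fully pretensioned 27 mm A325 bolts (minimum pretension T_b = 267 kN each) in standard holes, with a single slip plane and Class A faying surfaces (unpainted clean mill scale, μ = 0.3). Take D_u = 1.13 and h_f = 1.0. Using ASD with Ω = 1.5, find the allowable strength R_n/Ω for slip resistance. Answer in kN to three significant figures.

181 kN

R_n = μ · D_u · h_f · T_b · n_s · n_b = 0.3 × 1.13 × 1.0 × 267 × 1 × 3 = 271.5 kN.
Allowable strength R_n/Ω = 271.5 / 1.5 = 181 kN.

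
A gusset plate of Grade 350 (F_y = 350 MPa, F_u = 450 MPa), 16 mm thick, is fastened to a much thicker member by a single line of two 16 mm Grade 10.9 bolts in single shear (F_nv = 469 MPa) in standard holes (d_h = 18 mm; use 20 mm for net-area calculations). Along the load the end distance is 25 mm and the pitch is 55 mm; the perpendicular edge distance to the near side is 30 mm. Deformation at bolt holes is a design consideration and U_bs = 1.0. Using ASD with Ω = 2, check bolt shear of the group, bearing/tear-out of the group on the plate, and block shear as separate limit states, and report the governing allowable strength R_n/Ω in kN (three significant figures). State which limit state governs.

94.3 kN (bolt shear governs)

Bolt shear: A_b = π·16²/4 = 201.1 mm²; R_n = 469 × 201.1 × 2 × 1 / 1000 = 188.6 kN → 188.6 / 2 = 94.3 kN.
Bearing: edge l_c = 16, r_n = 138.2 kN; interior l_c = 37, r_n = 276.5 kN; R_n = 138.2 + 1·276.5 = 414.7 kN → 207 kN.
Block shear: A_gv = 1280, A_nv = 800, A_nt = 320 mm²; R_n = min(0.6F_uA_nv, 0.6F_yA_gv) + U_bs·F_u·A_nt = 360 kN → 180 kN.
Bolt shear governs: 94.3 kN.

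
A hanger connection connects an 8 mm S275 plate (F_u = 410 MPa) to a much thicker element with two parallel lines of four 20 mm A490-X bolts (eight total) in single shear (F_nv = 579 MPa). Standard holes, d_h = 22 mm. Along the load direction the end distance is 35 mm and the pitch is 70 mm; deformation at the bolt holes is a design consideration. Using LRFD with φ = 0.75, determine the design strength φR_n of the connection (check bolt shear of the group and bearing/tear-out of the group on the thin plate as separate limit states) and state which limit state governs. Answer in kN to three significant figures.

850 kN (bearing governs)

Bolt shear: A_b = π·20²/4 = 314.2 mm²; R_n = 579 × 314.2 × 8 × 1 / 1000 = 1455 kN → 0.75 × 1455 = 1090 kN.
Bearing (1.2 l_c t F_u ≤ 2.4 d t F_u): upper limit = 2.4·20·8·410 / 1000 = 157.4 kN.
  Edge l_c = 35 − 22/2 = 24 → r_n = 94.46 kN; interior l_c = 70 − 22 = 48 → r_n = 157.4 kN.
  R_n,bearing = 2·94.46 + 6·157.4 = 1134 kN → 0.75 × 1134 = 850 kN.
Bearing governs: 850 kN.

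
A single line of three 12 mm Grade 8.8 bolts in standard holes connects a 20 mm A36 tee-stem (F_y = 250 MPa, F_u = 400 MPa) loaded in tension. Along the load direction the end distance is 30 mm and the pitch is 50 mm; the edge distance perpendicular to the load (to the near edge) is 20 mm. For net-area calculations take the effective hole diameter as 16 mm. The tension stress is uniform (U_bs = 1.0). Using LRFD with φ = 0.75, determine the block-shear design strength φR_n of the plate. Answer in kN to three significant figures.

364 kN

Shear plane L_v = 30 + 2·50 = 130 mm; A_gv = 130 × 20 = 2600 mm².
A_nv = (130 − 2.5·16) × 20 = 1800 mm².
A_nt = (20 − 0.5·16) × 20 = 240 mm².
0.6 F_u A_nv = 432 kN; 0.6 F_y A_gv = 390 kN → shear yielding governs the shear term.
R_n = 390 + 1.0 × 400 × 240 / 1000 = 486 kN.
Design strength φR_n = 0.75 × 486 = 364 kN.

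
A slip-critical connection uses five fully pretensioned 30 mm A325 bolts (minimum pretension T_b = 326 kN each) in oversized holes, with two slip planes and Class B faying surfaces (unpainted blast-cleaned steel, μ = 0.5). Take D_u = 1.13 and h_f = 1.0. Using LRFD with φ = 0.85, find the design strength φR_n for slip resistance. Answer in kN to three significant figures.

1570 kN

R_n = μ · D_u · h_f · T_b · n_s · n_b = 0.5 × 1.13 × 1.0 × 326 × 2 × 5 = 1842 kN.
Design strength φR_n = 0.85 × 1842 = 1570 kN.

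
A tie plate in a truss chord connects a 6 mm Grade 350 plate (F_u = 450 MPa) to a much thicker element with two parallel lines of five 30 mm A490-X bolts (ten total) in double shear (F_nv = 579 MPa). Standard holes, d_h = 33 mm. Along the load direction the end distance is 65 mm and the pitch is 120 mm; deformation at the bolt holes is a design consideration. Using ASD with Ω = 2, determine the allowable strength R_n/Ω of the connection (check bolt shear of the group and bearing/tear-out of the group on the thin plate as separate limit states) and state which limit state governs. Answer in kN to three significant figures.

Bolt shear: A_b = π·30²/4 = 706.9 mm²; R_n = 579 × 706.9 × 10 × 2 / 1000 = 8185 kN → 8185 / 2 = 4090 kN.
Bearing (1.2 l_c t F_u ≤ 2.4 d t F_u): upper limit = 2.4·30·6·450 / 1000 = 194.4 kN.
  Edge l_c = 65 − 33/2 = 48.5 → r_n = 157.1 kN; interior l_c = 120 − 33 = 87 → r_n = 194.4 kN.
  R_n,bearing = 2·157.1 + 8·194.4 = 1869 kN → 1869 / 2 = 935 kN.
Bearing governs: 935 kN.

935 kN (bearing governs)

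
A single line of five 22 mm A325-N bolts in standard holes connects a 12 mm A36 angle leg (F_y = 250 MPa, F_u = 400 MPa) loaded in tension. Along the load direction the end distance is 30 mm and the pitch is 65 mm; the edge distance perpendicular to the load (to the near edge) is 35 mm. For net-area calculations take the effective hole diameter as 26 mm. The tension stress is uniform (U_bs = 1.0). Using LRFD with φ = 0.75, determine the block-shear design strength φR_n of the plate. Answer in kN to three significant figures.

453 kN

Shear plane L_v = 30 + 4·65 = 290 mm; A_gv = 290 × 12 = 3480 mm².
A_nv = (290 − 4.5·26) × 12 = 2076 mm².
A_nt = (35 − 0.5·26) × 12 = 264 mm².
0.6 F_u A_nv = 498.2 kN; 0.6 F_y A_gv = 522 kN → shear rupture governs the shear term.
R_n = 498.2 + 1.0 × 400 × 264 / 1000 = 603.8 kN.
Design strength φR_n = 0.75 × 603.8 = 453 kN.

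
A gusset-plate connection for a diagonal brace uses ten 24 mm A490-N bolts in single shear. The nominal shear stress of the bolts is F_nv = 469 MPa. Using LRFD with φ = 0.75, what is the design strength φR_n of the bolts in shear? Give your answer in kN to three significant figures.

1590 kN

A_b = π × 24² / 4 = 452.4 mm².
R_n = F_nv · A_b · n · n_s = 469 × 452.4 × 10 × 1 / 1000 = 2122 kN.
Design strength φR_n = 0.75 × 2122 = 1590 kN.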